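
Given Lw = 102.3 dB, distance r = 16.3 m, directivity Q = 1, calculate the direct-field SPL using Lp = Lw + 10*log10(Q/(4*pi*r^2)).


4*pi*r^2 = 4*pi*16.3^2 = 3338.76 m^2
Q / (4*pi*r^2) = 1 / 3338.76 = 0.000299512
Lp = 102.3 + 10*log10(0.000299512) = 67.064 dB


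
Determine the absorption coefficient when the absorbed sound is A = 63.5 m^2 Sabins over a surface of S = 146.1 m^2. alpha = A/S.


Absorption coefficient = absorbed power / incident power
alpha = A / S = 63.5 / 146.1 = 0.43463


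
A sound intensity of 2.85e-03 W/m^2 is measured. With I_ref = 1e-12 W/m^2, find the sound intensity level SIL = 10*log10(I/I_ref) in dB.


I / I_ref = 2.85e-03 / 1e-12 = 2.85e+09
SIL = 10 * log10(2.85e+09) = 94.548 dB


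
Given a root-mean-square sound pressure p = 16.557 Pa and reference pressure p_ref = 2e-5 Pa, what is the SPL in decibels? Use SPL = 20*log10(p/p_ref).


p / p_ref = 16.557 / 2e-5 = 827850
SPL = 20 * log10(827850) = 118.36 dB


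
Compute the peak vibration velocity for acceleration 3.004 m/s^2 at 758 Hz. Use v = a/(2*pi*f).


omega = 2*pi*f = 2*pi*758 = 4762.65 rad/s
v = a / omega = 3.004 / 4762.65 = 0.00063074 m/s


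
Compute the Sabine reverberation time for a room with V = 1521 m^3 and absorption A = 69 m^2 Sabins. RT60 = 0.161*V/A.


RT60 = 0.161 * 1521 / 69 = 3.549 s


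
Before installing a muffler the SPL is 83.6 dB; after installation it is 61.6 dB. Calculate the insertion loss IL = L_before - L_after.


Insertion loss = SPL without muffler - SPL with muffler
IL = 83.6 - 61.6 = 22 dB


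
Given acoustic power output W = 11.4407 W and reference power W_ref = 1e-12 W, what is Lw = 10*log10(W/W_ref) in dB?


W / W_ref = 11.4407 / 1e-12 = 1.14407e+13
Lw = 10 * log10(1.14407e+13) = 130.58 dB


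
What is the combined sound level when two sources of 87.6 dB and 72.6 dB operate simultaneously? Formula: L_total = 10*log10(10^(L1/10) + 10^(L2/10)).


10^(87.6/10) = 5.7544e+08
10^(72.6/10) = 1.8197e+07
Sum = 5.7544e+08 + 1.8197e+07 = 5.93637e+08
L_total = 10*log10(5.93637e+08) = 87.735 dB


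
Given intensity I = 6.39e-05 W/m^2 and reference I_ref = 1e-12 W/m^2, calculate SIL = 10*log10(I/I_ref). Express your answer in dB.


I / I_ref = 6.39e-05 / 1e-12 = 6.39e+07
SIL = 10 * log10(6.39e+07) = 78.055 dB


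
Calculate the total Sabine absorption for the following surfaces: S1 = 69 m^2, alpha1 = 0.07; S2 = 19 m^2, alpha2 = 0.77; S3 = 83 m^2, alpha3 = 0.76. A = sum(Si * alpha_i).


69 * 0.07 = 4.83
19 * 0.77 = 14.63
83 * 0.76 = 63.08
A_total = 4.83 + 14.63 + 63.08 = 82.54 m^2


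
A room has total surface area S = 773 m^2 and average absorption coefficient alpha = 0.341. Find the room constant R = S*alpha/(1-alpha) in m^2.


R = 773 * 0.341 / (1 - 0.341) = 399.99 m^2


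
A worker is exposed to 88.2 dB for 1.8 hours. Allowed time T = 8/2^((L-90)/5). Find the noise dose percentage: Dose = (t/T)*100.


T_allowed = 8 / 2^((88.2 - 90)/5) = 10.2674 hr
Dose = 1.8 / 10.2674 * 100 = 17.531 %


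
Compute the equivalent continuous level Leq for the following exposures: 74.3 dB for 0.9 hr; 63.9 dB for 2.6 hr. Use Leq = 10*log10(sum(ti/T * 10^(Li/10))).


T_total = 0.9 + 2.6 = 3.5 hr
(0.9/3.5) * 10^(74.3/10) = 6.92109e+06
(2.6/3.5) * 10^(63.9/10) = 1.8235e+06
Sum = 6.92109e+06 + 1.8235e+06 = 8.74459e+06
Leq = 10*log10(8.74459e+06) = 69.417 dB


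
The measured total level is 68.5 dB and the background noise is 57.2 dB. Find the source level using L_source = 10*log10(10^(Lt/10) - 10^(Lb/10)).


10^(68.5/10) = 7.07946e+06
10^(57.2/10) = 524807
Difference = 7.07946e+06 - 524807 = 6.55465e+06
L_source = 10*log10(6.55465e+06) = 68.165 dB


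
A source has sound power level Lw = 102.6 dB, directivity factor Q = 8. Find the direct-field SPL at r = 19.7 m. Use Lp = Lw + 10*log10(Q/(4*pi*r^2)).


4*pi*r^2 = 4*pi*19.7^2 = 4876.88 m^2
Q / (4*pi*r^2) = 8 / 4876.88 = 0.00164039
Lp = 102.6 + 10*log10(0.00164039) = 74.749 dB


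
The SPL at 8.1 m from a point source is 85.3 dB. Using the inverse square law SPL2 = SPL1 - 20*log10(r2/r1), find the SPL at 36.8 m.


r2/r1 = 36.8/8.1 = 4.54321
Correction = 20*log10(4.54321) = 13.1473 dB
SPL2 = 85.3 - 13.1473 = 72.153 dB


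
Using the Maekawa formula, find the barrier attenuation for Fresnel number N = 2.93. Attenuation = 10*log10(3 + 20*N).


3 + 20*N = 3 + 20*2.93 = 61.6
Att = 10*log10(61.6) = 17.896 dB


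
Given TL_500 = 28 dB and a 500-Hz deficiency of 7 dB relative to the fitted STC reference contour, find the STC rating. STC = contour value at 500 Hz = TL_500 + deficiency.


By ASTM E413, STC = value of the fitted reference contour at 500 Hz.
Contour value at 500 Hz = TL_500 + deficiency = 28 + 7 = 35
STC = 35


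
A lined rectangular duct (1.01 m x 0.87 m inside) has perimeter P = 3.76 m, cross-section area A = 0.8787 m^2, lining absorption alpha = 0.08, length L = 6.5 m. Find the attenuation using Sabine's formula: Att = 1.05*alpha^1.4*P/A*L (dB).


alpha^1.4 = 0.08^1.4 = 0.029129
Attenuation rate = 1.05 * alpha^1.4 * P / A
= 1.05 * 0.029129 * 3.76 / 0.8787 = 0.130877 dB/m
Total Att = 0.130877 * 6.5 = 0.8507 dB


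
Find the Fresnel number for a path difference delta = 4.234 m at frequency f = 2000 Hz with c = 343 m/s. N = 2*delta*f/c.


N = 2*delta*f/c = 2*delta/lambda, where lambda = c/f
lambda = 343 / 2000 = 0.1715 m
N = 2 * 4.234 / 0.1715 = 49.376


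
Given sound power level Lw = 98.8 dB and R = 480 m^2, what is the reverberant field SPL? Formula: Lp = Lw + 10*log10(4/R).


4/R = 4/480 = 0.00833333
Lp = 98.8 + 10*log10(0.00833333) = 78.008 dB


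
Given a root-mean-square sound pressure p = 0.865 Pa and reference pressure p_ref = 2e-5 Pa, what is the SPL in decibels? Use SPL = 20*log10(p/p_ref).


p / p_ref = 0.865 / 2e-5 = 43250
SPL = 20 * log10(43250) = 92.72 dB


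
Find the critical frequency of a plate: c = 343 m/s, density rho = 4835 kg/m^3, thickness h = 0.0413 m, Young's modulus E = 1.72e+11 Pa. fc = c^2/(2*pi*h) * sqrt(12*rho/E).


12*rho/E = 12*4835/1.72e+11 = 3.37326e-07
sqrt(12*rho/E) = sqrt(3.37326e-07) = 0.000580798
c^2/(2*pi*h) = 343^2/(2*pi*0.0413) = 453376
fc = 453376 * 0.000580798 = 263.32 Hz


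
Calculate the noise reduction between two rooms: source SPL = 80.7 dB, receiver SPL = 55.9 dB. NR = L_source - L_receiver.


NR = L_source - L_receiver (difference between source and receiving room levels)
NR = 80.7 - 55.9 = 24.8 dB


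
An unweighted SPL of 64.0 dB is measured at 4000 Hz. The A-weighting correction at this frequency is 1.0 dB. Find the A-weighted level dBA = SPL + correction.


A-weighting table: 4000 Hz -> 1.0 dB correction
SPL_A = SPL + correction = 64.0 + (1.0) = 65 dBA


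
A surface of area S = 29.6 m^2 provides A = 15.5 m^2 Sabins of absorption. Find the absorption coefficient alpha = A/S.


Absorption coefficient = absorbed power / incident power
alpha = A / S = 15.5 / 29.6 = 0.52365


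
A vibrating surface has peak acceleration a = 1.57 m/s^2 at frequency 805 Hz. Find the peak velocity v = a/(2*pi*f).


omega = 2*pi*f = 2*pi*805 = 5057.96 rad/s
v = a / omega = 1.57 / 5057.96 = 0.0003104 m/s


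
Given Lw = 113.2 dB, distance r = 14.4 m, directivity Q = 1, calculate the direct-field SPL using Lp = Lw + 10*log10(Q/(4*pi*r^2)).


4*pi*r^2 = 4*pi*14.4^2 = 2605.76 m^2
Q / (4*pi*r^2) = 1 / 2605.76 = 0.000383765
Lp = 113.2 + 10*log10(0.000383765) = 79.041 dB


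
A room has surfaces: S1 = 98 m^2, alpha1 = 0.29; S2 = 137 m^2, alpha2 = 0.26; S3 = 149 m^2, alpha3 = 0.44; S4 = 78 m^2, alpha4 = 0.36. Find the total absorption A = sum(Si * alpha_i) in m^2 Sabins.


98 * 0.29 = 28.42
137 * 0.26 = 35.62
149 * 0.44 = 65.56
78 * 0.36 = 28.08
A_total = 28.42 + 35.62 + 65.56 + 28.08 = 157.68 m^2


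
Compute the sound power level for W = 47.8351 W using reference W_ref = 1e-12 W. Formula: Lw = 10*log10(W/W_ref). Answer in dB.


W / W_ref = 47.8351 / 1e-12 = 4.78351e+13
Lw = 10 * log10(4.78351e+13) = 136.8 dB


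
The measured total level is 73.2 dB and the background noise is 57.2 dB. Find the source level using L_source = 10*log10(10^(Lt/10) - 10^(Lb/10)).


10^(73.2/10) = 2.0893e+07
10^(57.2/10) = 524807
Difference = 2.0893e+07 - 524807 = 2.03682e+07
L_source = 10*log10(2.03682e+07) = 73.09 dB


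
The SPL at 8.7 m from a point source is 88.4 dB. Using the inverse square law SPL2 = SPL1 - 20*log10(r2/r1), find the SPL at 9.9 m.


r2/r1 = 9.9/8.7 = 1.13793
Correction = 20*log10(1.13793) = 1.12231 dB
SPL2 = 88.4 - 1.12231 = 87.278 dB


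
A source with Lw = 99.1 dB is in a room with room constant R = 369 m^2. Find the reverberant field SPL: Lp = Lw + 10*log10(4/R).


4/R = 4/369 = 0.0108401
Lp = 99.1 + 10*log10(0.0108401) = 79.45 dB


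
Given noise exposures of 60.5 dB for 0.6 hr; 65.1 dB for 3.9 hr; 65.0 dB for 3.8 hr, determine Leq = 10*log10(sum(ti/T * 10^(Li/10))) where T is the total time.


T_total = 0.6 + 3.9 + 3.8 = 8.3 hr
(0.6/8.3) * 10^(60.5/10) = 81109.8
(3.9/8.3) * 10^(65.1/10) = 1.5205e+06
(3.8/8.3) * 10^(65.0/10) = 1.44779e+06
Sum = 81109.8 + 1.5205e+06 + 1.44779e+06 = 3.0494e+06
Leq = 10*log10(3.0494e+06) = 64.842 dB


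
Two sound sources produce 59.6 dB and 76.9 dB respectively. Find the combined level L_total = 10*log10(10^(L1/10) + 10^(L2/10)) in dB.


10^(59.6/10) = 912011
10^(76.9/10) = 4.89779e+07
Sum = 912011 + 4.89779e+07 = 4.98899e+07
L_total = 10*log10(4.98899e+07) = 76.98 dB


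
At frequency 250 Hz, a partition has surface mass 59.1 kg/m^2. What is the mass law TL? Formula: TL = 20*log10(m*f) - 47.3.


m * f = 59.1 * 250 = 14775
20*log10(14775) = 83.3905 dB
TL = 83.3905 - 47.3 = 36.091 dB


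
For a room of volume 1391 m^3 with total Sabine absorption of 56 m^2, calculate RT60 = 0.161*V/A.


RT60 = 0.161 * 1391 / 56 = 3.9991 s


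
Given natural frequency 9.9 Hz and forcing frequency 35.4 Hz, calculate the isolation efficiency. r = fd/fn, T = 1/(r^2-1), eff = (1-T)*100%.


r = 35.4 / 9.9 = 3.57576
r^2 - 1 = 3.57576^2 - 1 = 11.7861
T = 1/11.7861 = 0.0848457
Efficiency = (1 - 0.0848457)*100 = 91.515 %


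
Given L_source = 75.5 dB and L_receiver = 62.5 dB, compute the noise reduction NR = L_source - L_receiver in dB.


NR = L_source - L_receiver (difference between source and receiving room levels)
NR = 75.5 - 62.5 = 13 dB


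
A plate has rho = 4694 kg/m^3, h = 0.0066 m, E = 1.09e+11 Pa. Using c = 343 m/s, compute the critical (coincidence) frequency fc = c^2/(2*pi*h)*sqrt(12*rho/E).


12*rho/E = 12*4694/1.09e+11 = 5.16771e-07
sqrt(12*rho/E) = sqrt(5.16771e-07) = 0.000718868
c^2/(2*pi*h) = 343^2/(2*pi*0.0066) = 2.83703e+06
fc = 2.83703e+06 * 0.000718868 = 2039.5 Hz


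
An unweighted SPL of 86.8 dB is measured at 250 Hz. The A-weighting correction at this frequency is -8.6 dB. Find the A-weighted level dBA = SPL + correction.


A-weighting table: 250 Hz -> -8.6 dB correction
SPL_A = SPL + correction = 86.8 + (-8.6) = 78.2 dBA


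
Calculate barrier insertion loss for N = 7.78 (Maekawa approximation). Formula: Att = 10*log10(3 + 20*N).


3 + 20*N = 3 + 20*7.78 = 158.6
Att = 10*log10(158.6) = 22.003 dB


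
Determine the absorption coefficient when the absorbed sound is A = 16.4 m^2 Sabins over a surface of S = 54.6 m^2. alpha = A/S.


Absorption coefficient = absorbed power / incident power
alpha = A / S = 16.4 / 54.6 = 0.30037


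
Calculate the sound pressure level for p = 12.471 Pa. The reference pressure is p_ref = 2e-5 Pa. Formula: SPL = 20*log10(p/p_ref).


p / p_ref = 12.471 / 2e-5 = 623550
SPL = 20 * log10(623550) = 115.9 dB


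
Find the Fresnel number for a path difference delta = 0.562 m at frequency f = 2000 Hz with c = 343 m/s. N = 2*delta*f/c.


N = 2*delta*f/c = 2*delta/lambda, where lambda = c/f
lambda = 343 / 2000 = 0.1715 m
N = 2 * 0.562 / 0.1715 = 6.5539


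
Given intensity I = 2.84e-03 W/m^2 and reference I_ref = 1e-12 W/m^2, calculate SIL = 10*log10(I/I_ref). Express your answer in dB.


I / I_ref = 2.84e-03 / 1e-12 = 2.84e+09
SIL = 10 * log10(2.84e+09) = 94.533 dB


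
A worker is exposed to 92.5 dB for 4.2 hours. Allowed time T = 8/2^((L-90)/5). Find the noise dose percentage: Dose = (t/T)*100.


T_allowed = 8 / 2^((92.5 - 90)/5) = 5.65685 hr
Dose = 4.2 / 5.65685 * 100 = 74.246 %


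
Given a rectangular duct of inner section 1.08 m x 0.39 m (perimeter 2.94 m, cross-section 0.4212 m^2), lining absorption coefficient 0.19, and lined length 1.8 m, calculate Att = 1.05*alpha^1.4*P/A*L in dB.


alpha^1.4 = 0.19^1.4 = 0.0977811
Attenuation rate = 1.05 * alpha^1.4 * P / A
= 1.05 * 0.0977811 * 2.94 / 0.4212 = 0.716644 dB/m
Total Att = 0.716644 * 1.8 = 1.29 dB


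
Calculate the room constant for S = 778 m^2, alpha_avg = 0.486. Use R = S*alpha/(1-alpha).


R = 778 * 0.486 / (1 - 0.486) = 735.62 m^2


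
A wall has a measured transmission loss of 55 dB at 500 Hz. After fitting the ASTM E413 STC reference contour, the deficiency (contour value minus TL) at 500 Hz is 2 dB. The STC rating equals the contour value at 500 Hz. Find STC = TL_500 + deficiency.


By ASTM E413, STC = value of the fitted reference contour at 500 Hz.
Contour value at 500 Hz = TL_500 + deficiency = 55 + 2 = 57
STC = 57


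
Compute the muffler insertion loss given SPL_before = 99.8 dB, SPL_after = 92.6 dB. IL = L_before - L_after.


Insertion loss = SPL without muffler - SPL with muffler
IL = 99.8 - 92.6 = 7.2 dB


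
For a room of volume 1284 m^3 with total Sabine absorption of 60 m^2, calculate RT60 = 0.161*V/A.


RT60 = 0.161 * 1284 / 60 = 3.4454 s


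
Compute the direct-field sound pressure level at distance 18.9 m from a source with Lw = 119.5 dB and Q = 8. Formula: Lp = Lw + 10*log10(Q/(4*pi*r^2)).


4*pi*r^2 = 4*pi*18.9^2 = 4488.83 m^2
Q / (4*pi*r^2) = 8 / 4488.83 = 0.0017822
Lp = 119.5 + 10*log10(0.0017822) = 92.01 dB


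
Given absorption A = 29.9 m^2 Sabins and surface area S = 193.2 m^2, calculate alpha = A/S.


Absorption coefficient = absorbed power / incident power
alpha = A / S = 29.9 / 193.2 = 0.15476


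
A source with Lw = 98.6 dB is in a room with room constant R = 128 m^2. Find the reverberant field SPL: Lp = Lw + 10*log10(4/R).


4/R = 4/128 = 0.03125
Lp = 98.6 + 10*log10(0.03125) = 83.549 dB


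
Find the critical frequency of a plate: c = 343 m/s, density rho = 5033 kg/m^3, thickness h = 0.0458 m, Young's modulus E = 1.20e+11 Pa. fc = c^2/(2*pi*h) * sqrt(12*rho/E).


12*rho/E = 12*5033/1.20e+11 = 5.033e-07
sqrt(12*rho/E) = sqrt(5.033e-07) = 0.000709436
c^2/(2*pi*h) = 343^2/(2*pi*0.0458) = 408830
fc = 408830 * 0.000709436 = 290.04 Hz


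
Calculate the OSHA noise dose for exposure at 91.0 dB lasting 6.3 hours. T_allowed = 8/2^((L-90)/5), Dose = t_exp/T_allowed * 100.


T_allowed = 8 / 2^((91.0 - 90)/5) = 6.9644 hr
Dose = 6.3 / 6.9644 * 100 = 90.46 %


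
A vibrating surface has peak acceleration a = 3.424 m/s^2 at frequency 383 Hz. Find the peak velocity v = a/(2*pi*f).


omega = 2*pi*f = 2*pi*383 = 2406.46 rad/s
v = a / omega = 3.424 / 2406.46 = 0.0014228 m/s


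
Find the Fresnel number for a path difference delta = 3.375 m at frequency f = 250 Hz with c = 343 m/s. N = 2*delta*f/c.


N = 2*delta*f/c = 2*delta/lambda, where lambda = c/f
lambda = 343 / 250 = 1.372 m
N = 2 * 3.375 / 1.372 = 4.9198


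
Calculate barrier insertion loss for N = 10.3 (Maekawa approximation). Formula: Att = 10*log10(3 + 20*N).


3 + 20*N = 3 + 20*10.3 = 209
Att = 10*log10(209) = 23.201 dB


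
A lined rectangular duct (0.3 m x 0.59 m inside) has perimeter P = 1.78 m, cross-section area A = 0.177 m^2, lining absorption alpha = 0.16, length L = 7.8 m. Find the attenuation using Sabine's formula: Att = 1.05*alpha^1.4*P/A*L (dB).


alpha^1.4 = 0.16^1.4 = 0.076872
Attenuation rate = 1.05 * alpha^1.4 * P / A
= 1.05 * 0.076872 * 1.78 / 0.177 = 0.811716 dB/m
Total Att = 0.811716 * 7.8 = 6.3314 dB


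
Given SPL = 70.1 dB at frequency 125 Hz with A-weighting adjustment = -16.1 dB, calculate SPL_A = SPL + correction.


A-weighting table: 125 Hz -> -16.1 dB correction
SPL_A = SPL + correction = 70.1 + (-16.1) = 54 dBA


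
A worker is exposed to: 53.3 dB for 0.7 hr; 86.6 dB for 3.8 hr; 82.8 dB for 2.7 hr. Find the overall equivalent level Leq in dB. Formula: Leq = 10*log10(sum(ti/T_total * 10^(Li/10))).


T_total = 0.7 + 3.8 + 2.7 = 7.2 hr
(0.7/7.2) * 10^(53.3/10) = 20785.7
(3.8/7.2) * 10^(86.6/10) = 2.41241e+08
(2.7/7.2) * 10^(82.8/10) = 7.14548e+07
Sum = 20785.7 + 2.41241e+08 + 7.14548e+07 = 3.12717e+08
Leq = 10*log10(3.12717e+08) = 84.952 dB


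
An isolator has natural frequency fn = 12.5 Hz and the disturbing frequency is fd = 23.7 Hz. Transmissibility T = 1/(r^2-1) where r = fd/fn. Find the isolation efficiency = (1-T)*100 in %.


r = 23.7 / 12.5 = 1.896
r^2 - 1 = 1.896^2 - 1 = 2.59482
T = 1/2.59482 = 0.385383
Efficiency = (1 - 0.385383)*100 = 61.462 %


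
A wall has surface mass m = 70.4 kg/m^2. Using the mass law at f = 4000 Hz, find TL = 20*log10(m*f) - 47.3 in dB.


m * f = 70.4 * 4000 = 281600
20*log10(281600) = 108.993 dB
TL = 108.993 - 47.3 = 61.693 dB


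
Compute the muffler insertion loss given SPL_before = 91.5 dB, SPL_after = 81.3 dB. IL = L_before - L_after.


Insertion loss = SPL without muffler - SPL with muffler
IL = 91.5 - 81.3 = 10.2 dB


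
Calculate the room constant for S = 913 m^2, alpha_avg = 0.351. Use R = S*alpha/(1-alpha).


R = 913 * 0.351 / (1 - 0.351) = 493.78 m^2


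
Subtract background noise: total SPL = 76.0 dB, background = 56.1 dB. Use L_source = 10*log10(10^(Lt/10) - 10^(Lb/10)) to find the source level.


10^(76.0/10) = 3.98107e+07
10^(56.1/10) = 407380
Difference = 3.98107e+07 - 407380 = 3.94033e+07
L_source = 10*log10(3.94033e+07) = 75.955 dB


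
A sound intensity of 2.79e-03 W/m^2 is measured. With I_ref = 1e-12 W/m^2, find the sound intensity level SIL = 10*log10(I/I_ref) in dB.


I / I_ref = 2.79e-03 / 1e-12 = 2.79e+09
SIL = 10 * log10(2.79e+09) = 94.456 dB


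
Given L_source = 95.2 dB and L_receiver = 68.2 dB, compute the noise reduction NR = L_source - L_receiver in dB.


NR = L_source - L_receiver (difference between source and receiving room levels)
NR = 95.2 - 68.2 = 27 dB


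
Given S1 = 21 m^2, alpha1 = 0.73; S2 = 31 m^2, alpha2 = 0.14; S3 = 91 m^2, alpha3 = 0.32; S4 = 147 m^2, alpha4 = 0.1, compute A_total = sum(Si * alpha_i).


21 * 0.73 = 15.33
31 * 0.14 = 4.34
91 * 0.32 = 29.12
147 * 0.1 = 14.7
A_total = 15.33 + 4.34 + 29.12 + 14.7 = 63.49 m^2


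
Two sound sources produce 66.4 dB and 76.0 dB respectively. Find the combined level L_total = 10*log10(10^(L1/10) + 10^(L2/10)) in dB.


10^(66.4/10) = 4.36516e+06
10^(76.0/10) = 3.98107e+07
Sum = 4.36516e+06 + 3.98107e+07 = 4.41759e+07
L_total = 10*log10(4.41759e+07) = 76.452 dB


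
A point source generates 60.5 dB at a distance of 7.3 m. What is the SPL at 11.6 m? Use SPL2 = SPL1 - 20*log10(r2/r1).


r2/r1 = 11.6/7.3 = 1.58904
Correction = 20*log10(1.58904) = 4.0227 dB
SPL2 = 60.5 - 4.0227 = 56.477 dB


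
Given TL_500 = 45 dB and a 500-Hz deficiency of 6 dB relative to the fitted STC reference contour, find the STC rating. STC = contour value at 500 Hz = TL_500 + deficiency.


By ASTM E413, STC = value of the fitted reference contour at 500 Hz.
Contour value at 500 Hz = TL_500 + deficiency = 45 + 6 = 51
STC = 51


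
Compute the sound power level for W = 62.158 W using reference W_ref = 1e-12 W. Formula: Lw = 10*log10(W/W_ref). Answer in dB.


W / W_ref = 62.158 / 1e-12 = 6.2158e+13
Lw = 10 * log10(6.2158e+13) = 137.93 dB


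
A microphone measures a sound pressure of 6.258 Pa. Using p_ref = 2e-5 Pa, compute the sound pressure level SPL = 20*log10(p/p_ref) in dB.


p / p_ref = 6.258 / 2e-5 = 312900
SPL = 20 * log10(312900) = 109.91 dB


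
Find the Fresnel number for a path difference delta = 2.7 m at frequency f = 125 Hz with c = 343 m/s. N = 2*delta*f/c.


N = 2*delta*f/c = 2*delta/lambda, where lambda = c/f
lambda = 343 / 125 = 2.744 m
N = 2 * 2.7 / 2.744 = 1.9679


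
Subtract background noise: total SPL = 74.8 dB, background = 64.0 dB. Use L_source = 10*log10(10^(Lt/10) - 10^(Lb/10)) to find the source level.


10^(74.8/10) = 3.01995e+07
10^(64.0/10) = 2.51189e+06
Difference = 3.01995e+07 - 2.51189e+06 = 2.76876e+07
L_source = 10*log10(2.76876e+07) = 74.423 dB


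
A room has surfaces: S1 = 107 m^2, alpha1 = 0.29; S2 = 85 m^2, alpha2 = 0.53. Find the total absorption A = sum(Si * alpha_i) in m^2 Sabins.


107 * 0.29 = 31.03
85 * 0.53 = 45.05
A_total = 31.03 + 45.05 = 76.08 m^2


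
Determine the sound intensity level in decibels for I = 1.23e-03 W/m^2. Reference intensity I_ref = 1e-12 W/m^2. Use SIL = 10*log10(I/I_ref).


I / I_ref = 1.23e-03 / 1e-12 = 1.23e+09
SIL = 10 * log10(1.23e+09) = 90.899 dB


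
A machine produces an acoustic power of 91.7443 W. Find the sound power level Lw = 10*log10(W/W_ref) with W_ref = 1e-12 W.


W / W_ref = 91.7443 / 1e-12 = 9.17443e+13
Lw = 10 * log10(9.17443e+13) = 139.63 dB


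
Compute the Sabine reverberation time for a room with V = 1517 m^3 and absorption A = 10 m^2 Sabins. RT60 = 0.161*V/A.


RT60 = 0.161 * 1517 / 10 = 24.424 s


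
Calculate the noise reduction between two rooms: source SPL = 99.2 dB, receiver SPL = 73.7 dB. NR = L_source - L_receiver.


NR = L_source - L_receiver (difference between source and receiving room levels)
NR = 99.2 - 73.7 = 25.5 dB


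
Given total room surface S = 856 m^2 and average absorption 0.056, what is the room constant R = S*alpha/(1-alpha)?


R = 856 * 0.056 / (1 - 0.056) = 50.78 m^2


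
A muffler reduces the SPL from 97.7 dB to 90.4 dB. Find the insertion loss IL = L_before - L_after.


Insertion loss = SPL without muffler - SPL with muffler
IL = 97.7 - 90.4 = 7.3 dB


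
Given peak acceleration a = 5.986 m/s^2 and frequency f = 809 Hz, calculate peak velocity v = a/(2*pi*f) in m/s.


omega = 2*pi*f = 2*pi*809 = 5083.1 rad/s
v = a / omega = 5.986 / 5083.1 = 0.0011776 m/s


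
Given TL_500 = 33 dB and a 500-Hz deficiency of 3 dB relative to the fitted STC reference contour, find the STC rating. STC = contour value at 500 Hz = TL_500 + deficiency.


By ASTM E413, STC = value of the fitted reference contour at 500 Hz.
Contour value at 500 Hz = TL_500 + deficiency = 33 + 3 = 36
STC = 36


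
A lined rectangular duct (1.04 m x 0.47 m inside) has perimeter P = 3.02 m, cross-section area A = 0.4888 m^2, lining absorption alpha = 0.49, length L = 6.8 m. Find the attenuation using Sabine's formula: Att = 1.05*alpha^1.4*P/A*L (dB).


alpha^1.4 = 0.49^1.4 = 0.368362
Attenuation rate = 1.05 * alpha^1.4 * P / A
= 1.05 * 0.368362 * 3.02 / 0.4888 = 2.38968 dB/m
Total Att = 2.38968 * 6.8 = 16.25 dB


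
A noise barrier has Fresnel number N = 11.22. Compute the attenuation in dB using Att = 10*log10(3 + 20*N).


3 + 20*N = 3 + 20*11.22 = 227.4
Att = 10*log10(227.4) = 23.568 dB


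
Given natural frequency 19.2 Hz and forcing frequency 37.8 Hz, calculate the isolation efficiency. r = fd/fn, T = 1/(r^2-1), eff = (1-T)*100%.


r = 37.8 / 19.2 = 1.96875
r^2 - 1 = 1.96875^2 - 1 = 2.87598
T = 1/2.87598 = 0.347708
Efficiency = (1 - 0.347708)*100 = 65.229 %


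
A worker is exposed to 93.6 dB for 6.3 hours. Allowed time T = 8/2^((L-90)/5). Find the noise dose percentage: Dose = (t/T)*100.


T_allowed = 8 / 2^((93.6 - 90)/5) = 4.85678 hr
Dose = 6.3 / 4.85678 * 100 = 129.72 %


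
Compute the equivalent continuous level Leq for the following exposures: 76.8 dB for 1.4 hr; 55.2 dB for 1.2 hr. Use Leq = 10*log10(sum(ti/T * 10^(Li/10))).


T_total = 1.4 + 1.2 = 2.6 hr
(1.4/2.6) * 10^(76.8/10) = 2.57724e+07
(1.2/2.6) * 10^(55.2/10) = 152830
Sum = 2.57724e+07 + 152830 = 2.59252e+07
Leq = 10*log10(2.59252e+07) = 74.137 dB


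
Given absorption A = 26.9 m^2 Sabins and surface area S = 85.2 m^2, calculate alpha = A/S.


Absorption coefficient = absorbed power / incident power
alpha = A / S = 26.9 / 85.2 = 0.31573


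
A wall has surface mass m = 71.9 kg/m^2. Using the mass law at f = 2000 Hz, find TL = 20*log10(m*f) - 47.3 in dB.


m * f = 71.9 * 2000 = 143800
20*log10(143800) = 103.155 dB
TL = 103.155 - 47.3 = 55.855 dB


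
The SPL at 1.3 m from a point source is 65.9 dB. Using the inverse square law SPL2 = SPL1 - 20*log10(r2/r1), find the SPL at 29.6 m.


r2/r1 = 29.6/1.3 = 22.7692
Correction = 20*log10(22.7692) = 27.147 dB
SPL2 = 65.9 - 27.147 = 38.753 dB


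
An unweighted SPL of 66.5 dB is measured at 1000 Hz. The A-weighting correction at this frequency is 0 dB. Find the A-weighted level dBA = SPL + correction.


A-weighting table: 1000 Hz -> 0 dB correction
SPL_A = SPL + correction = 66.5 + (0) = 66.5 dBA


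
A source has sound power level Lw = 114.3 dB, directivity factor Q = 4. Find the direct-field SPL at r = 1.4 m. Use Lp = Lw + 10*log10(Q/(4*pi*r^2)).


4*pi*r^2 = 4*pi*1.4^2 = 24.6301 m^2
Q / (4*pi*r^2) = 4 / 24.6301 = 0.162403
Lp = 114.3 + 10*log10(0.162403) = 106.41 dB


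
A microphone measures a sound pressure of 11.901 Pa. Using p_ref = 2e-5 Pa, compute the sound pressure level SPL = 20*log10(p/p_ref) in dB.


p / p_ref = 11.901 / 2e-5 = 595050
SPL = 20 * log10(595050) = 115.49 dB


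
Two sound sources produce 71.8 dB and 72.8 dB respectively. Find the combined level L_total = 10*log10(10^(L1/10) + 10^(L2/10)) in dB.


10^(71.8/10) = 1.51356e+07
10^(72.8/10) = 1.90546e+07
Sum = 1.51356e+07 + 1.90546e+07 = 3.41902e+07
L_total = 10*log10(3.41902e+07) = 75.339 dB


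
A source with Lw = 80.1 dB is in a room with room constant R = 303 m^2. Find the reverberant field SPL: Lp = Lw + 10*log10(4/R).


4/R = 4/303 = 0.0132013
Lp = 80.1 + 10*log10(0.0132013) = 61.306 dB


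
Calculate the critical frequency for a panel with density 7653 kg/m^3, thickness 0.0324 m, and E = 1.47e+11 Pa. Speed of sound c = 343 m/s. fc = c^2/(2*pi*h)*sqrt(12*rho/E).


12*rho/E = 12*7653/1.47e+11 = 6.24735e-07
sqrt(12*rho/E) = sqrt(6.24735e-07) = 0.000790402
c^2/(2*pi*h) = 343^2/(2*pi*0.0324) = 577914
fc = 577914 * 0.000790402 = 456.78 Hz


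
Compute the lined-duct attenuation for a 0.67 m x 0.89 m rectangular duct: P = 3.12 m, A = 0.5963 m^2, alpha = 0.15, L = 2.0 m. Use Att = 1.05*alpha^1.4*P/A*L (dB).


alpha^1.4 = 0.15^1.4 = 0.0702308
Attenuation rate = 1.05 * alpha^1.4 * P / A
= 1.05 * 0.0702308 * 3.12 / 0.5963 = 0.38584 dB/m
Total Att = 0.38584 * 2.0 = 0.77168 dB


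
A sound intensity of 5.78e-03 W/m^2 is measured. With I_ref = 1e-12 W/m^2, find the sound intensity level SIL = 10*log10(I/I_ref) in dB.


I / I_ref = 5.78e-03 / 1e-12 = 5.78e+09
SIL = 10 * log10(5.78e+09) = 97.619 dB


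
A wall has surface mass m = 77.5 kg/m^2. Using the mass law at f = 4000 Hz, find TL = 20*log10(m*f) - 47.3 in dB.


m * f = 77.5 * 4000 = 310000
20*log10(310000) = 109.827 dB
TL = 109.827 - 47.3 = 62.527 dB


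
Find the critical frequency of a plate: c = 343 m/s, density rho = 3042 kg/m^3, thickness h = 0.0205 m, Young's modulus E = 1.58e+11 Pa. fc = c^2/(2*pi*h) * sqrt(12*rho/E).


12*rho/E = 12*3042/1.58e+11 = 2.31038e-07
sqrt(12*rho/E) = sqrt(2.31038e-07) = 0.000480664
c^2/(2*pi*h) = 343^2/(2*pi*0.0205) = 913386
fc = 913386 * 0.000480664 = 439.03 Hz


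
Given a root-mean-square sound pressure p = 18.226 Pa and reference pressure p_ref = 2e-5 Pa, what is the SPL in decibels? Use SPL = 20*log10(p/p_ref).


p / p_ref = 18.226 / 2e-5 = 911300
SPL = 20 * log10(911300) = 119.19 dB


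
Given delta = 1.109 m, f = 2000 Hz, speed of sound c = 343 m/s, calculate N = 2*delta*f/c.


N = 2*delta*f/c = 2*delta/lambda, where lambda = c/f
lambda = 343 / 2000 = 0.1715 m
N = 2 * 1.109 / 0.1715 = 12.933


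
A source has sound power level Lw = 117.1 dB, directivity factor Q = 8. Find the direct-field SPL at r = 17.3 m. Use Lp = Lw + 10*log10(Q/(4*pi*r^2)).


4*pi*r^2 = 4*pi*17.3^2 = 3760.99 m^2
Q / (4*pi*r^2) = 8 / 3760.99 = 0.0021271
Lp = 117.1 + 10*log10(0.0021271) = 90.378 dB


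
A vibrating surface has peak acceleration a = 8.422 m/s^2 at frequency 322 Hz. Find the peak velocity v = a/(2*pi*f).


omega = 2*pi*f = 2*pi*322 = 2023.19 rad/s
v = a / omega = 8.422 / 2023.19 = 0.0041627 m/s


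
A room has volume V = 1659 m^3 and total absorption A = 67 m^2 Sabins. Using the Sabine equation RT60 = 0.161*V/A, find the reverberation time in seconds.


RT60 = 0.161 * 1659 / 67 = 3.9866 s


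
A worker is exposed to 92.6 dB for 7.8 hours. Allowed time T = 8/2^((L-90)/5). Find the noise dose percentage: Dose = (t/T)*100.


T_allowed = 8 / 2^((92.6 - 90)/5) = 5.57897 hr
Dose = 7.8 / 5.57897 * 100 = 139.81 %


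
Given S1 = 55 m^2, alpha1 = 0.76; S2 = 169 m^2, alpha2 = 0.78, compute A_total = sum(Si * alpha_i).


55 * 0.76 = 41.8
169 * 0.78 = 131.82
A_total = 41.8 + 131.82 = 173.62 m^2


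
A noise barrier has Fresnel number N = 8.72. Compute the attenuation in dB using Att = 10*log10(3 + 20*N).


3 + 20*N = 3 + 20*8.72 = 177.4
Att = 10*log10(177.4) = 22.49 dB


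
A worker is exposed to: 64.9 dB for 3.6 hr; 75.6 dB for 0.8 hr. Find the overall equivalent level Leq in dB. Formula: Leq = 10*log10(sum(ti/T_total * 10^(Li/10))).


T_total = 3.6 + 0.8 = 4.4 hr
(3.6/4.4) * 10^(64.9/10) = 2.52842e+06
(0.8/4.4) * 10^(75.6/10) = 6.60142e+06
Sum = 2.52842e+06 + 6.60142e+06 = 9.12984e+06
Leq = 10*log10(9.12984e+06) = 69.605 dB


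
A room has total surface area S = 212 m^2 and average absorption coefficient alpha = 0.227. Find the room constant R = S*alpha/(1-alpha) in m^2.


R = 212 * 0.227 / (1 - 0.227) = 62.256 m^2


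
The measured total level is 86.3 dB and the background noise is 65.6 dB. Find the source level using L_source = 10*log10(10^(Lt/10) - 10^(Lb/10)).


10^(86.3/10) = 4.2658e+08
10^(65.6/10) = 3.63078e+06
Difference = 4.2658e+08 - 3.63078e+06 = 4.22949e+08
L_source = 10*log10(4.22949e+08) = 86.263 dB


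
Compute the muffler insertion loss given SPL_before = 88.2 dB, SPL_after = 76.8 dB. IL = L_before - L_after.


Insertion loss = SPL without muffler - SPL with muffler
IL = 88.2 - 76.8 = 11.4 dB


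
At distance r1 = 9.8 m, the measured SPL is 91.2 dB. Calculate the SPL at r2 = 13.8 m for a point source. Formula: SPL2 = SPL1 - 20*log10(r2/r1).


r2/r1 = 13.8/9.8 = 1.40816
Correction = 20*log10(1.40816) = 2.97304 dB
SPL2 = 91.2 - 2.97304 = 88.227 dB


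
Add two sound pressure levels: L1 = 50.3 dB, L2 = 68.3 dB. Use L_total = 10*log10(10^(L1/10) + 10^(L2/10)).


10^(50.3/10) = 107152
10^(68.3/10) = 6.76083e+06
Sum = 107152 + 6.76083e+06 = 6.86798e+06
L_total = 10*log10(6.86798e+06) = 68.368 dB


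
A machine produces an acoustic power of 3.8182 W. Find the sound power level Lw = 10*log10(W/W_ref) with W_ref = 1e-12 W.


W / W_ref = 3.8182 / 1e-12 = 3.8182e+12
Lw = 10 * log10(3.8182e+12) = 125.82 dB


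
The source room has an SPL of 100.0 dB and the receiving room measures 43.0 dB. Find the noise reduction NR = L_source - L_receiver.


NR = L_source - L_receiver (difference between source and receiving room levels)
NR = 100.0 - 43.0 = 57 dB


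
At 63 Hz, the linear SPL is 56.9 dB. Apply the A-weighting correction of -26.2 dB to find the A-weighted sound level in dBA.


A-weighting table: 63 Hz -> -26.2 dB correction
SPL_A = SPL + correction = 56.9 + (-26.2) = 30.7 dBA


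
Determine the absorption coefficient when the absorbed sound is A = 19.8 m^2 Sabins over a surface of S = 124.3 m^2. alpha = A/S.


Absorption coefficient = absorbed power / incident power
alpha = A / S = 19.8 / 124.3 = 0.15929


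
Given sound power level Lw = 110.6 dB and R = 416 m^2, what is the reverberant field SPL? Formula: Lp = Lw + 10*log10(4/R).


4/R = 4/416 = 0.00961538
Lp = 110.6 + 10*log10(0.00961538) = 90.43 dB


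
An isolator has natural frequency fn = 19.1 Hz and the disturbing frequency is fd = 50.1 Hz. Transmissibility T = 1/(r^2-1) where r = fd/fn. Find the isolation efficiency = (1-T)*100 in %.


r = 50.1 / 19.1 = 2.62304
r^2 - 1 = 2.62304^2 - 1 = 5.88034
T = 1/5.88034 = 0.170058
Efficiency = (1 - 0.170058)*100 = 82.994 %


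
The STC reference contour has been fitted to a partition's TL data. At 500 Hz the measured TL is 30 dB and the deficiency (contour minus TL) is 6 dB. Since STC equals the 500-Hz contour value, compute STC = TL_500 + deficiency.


By ASTM E413, STC = value of the fitted reference contour at 500 Hz.
Contour value at 500 Hz = TL_500 + deficiency = 30 + 6 = 36
STC = 36


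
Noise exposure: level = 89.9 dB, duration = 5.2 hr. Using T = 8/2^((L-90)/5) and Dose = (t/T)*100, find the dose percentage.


T_allowed = 8 / 2^((89.9 - 90)/5) = 8.11168 hr
Dose = 5.2 / 8.11168 * 100 = 64.105 %


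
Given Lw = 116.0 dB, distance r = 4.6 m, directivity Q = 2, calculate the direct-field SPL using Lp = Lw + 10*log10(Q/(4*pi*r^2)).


4*pi*r^2 = 4*pi*4.6^2 = 265.904 m^2
Q / (4*pi*r^2) = 2 / 265.904 = 0.00752151
Lp = 116.0 + 10*log10(0.00752151) = 94.763 dB


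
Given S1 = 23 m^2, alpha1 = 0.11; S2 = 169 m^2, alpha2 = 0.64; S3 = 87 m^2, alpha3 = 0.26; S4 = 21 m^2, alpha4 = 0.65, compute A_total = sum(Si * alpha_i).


23 * 0.11 = 2.53
169 * 0.64 = 108.16
87 * 0.26 = 22.62
21 * 0.65 = 13.65
A_total = 2.53 + 108.16 + 22.62 + 13.65 = 146.96 m^2


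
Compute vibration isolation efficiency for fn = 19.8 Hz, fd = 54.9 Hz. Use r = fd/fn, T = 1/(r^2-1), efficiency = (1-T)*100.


r = 54.9 / 19.8 = 2.77273
r^2 - 1 = 2.77273^2 - 1 = 6.68803
T = 1/6.68803 = 0.149521
Efficiency = (1 - 0.149521)*100 = 85.048 %


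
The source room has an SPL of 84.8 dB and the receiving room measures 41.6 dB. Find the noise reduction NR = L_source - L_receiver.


NR = L_source - L_receiver (difference between source and receiving room levels)
NR = 84.8 - 41.6 = 43.2 dB


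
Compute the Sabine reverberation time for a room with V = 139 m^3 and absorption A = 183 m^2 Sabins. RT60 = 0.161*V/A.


RT60 = 0.161 * 139 / 183 = 0.12229 s


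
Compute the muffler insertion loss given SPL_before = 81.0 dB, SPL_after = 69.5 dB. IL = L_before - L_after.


Insertion loss = SPL without muffler - SPL with muffler
IL = 81.0 - 69.5 = 11.5 dB


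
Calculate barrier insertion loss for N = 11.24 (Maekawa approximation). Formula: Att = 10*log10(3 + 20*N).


3 + 20*N = 3 + 20*11.24 = 227.8
Att = 10*log10(227.8) = 23.576 dB


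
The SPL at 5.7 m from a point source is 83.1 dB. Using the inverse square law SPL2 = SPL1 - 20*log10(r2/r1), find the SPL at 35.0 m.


r2/r1 = 35.0/5.7 = 6.14035
Correction = 20*log10(6.14035) = 15.7639 dB
SPL2 = 83.1 - 15.7639 = 67.336 dB


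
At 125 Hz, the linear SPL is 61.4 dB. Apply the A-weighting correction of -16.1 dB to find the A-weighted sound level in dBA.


A-weighting table: 125 Hz -> -16.1 dB correction
SPL_A = SPL + correction = 61.4 + (-16.1) = 45.3 dBA


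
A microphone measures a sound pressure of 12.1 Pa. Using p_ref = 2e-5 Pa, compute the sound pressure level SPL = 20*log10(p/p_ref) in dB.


p / p_ref = 12.1 / 2e-5 = 605000
SPL = 20 * log10(605000) = 115.64 dB


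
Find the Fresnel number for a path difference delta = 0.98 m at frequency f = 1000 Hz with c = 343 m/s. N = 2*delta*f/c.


N = 2*delta*f/c = 2*delta/lambda, where lambda = c/f
lambda = 343 / 1000 = 0.343 m
N = 2 * 0.98 / 0.343 = 5.7143


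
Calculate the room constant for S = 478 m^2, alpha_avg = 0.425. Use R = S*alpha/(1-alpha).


R = 478 * 0.425 / (1 - 0.425) = 353.3 m^2


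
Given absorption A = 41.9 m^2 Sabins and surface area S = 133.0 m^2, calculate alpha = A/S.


Absorption coefficient = absorbed power / incident power
alpha = A / S = 41.9 / 133.0 = 0.31504


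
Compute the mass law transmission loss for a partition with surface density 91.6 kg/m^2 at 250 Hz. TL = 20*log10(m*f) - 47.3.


m * f = 91.6 * 250 = 22900
20*log10(22900) = 87.1967 dB
TL = 87.1967 - 47.3 = 39.897 dB


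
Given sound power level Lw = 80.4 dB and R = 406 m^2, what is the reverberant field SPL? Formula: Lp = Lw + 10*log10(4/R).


4/R = 4/406 = 0.00985222
Lp = 80.4 + 10*log10(0.00985222) = 60.335 dB


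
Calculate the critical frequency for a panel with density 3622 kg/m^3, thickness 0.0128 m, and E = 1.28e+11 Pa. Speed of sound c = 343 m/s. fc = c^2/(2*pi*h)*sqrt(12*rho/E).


12*rho/E = 12*3622/1.28e+11 = 3.39563e-07
sqrt(12*rho/E) = sqrt(3.39563e-07) = 0.00058272
c^2/(2*pi*h) = 343^2/(2*pi*0.0128) = 1.46285e+06
fc = 1.46285e+06 * 0.00058272 = 852.43 Hz


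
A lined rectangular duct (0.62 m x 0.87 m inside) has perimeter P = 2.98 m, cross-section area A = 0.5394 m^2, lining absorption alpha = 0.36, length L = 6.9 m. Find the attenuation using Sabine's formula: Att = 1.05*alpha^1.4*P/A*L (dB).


alpha^1.4 = 0.36^1.4 = 0.239234
Attenuation rate = 1.05 * alpha^1.4 * P / A
= 1.05 * 0.239234 * 2.98 / 0.5394 = 1.38777 dB/m
Total Att = 1.38777 * 6.9 = 9.5756 dB


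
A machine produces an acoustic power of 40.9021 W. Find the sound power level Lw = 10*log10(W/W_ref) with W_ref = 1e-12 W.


W / W_ref = 40.9021 / 1e-12 = 4.09021e+13
Lw = 10 * log10(4.09021e+13) = 136.12 dB


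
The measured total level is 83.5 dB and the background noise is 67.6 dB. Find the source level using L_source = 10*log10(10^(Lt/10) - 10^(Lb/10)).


10^(83.5/10) = 2.23872e+08
10^(67.6/10) = 5.7544e+06
Difference = 2.23872e+08 - 5.7544e+06 = 2.18118e+08
L_source = 10*log10(2.18118e+08) = 83.387 dB


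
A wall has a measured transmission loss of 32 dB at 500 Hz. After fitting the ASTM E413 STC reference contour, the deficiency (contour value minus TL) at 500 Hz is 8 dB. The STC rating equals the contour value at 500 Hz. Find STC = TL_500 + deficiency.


By ASTM E413, STC = value of the fitted reference contour at 500 Hz.
Contour value at 500 Hz = TL_500 + deficiency = 32 + 8 = 40
STC = 40


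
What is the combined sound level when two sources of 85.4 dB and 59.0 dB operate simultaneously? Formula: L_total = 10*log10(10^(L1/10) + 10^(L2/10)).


10^(85.4/10) = 3.46737e+08
10^(59.0/10) = 794328
Sum = 3.46737e+08 + 794328 = 3.47531e+08
L_total = 10*log10(3.47531e+08) = 85.41 dB


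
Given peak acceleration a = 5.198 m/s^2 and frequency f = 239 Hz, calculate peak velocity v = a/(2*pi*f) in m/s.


omega = 2*pi*f = 2*pi*239 = 1501.68 rad/s
v = a / omega = 5.198 / 1501.68 = 0.0034615 m/s


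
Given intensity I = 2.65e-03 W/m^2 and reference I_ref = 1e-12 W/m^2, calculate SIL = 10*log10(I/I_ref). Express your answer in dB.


I / I_ref = 2.65e-03 / 1e-12 = 2.65e+09
SIL = 10 * log10(2.65e+09) = 94.232 dB


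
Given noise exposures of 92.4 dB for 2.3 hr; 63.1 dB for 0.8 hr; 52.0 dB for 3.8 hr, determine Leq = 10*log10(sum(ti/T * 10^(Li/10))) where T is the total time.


T_total = 2.3 + 0.8 + 3.8 = 6.9 hr
(2.3/6.9) * 10^(92.4/10) = 5.79267e+08
(0.8/6.9) * 10^(63.1/10) = 236723
(3.8/6.9) * 10^(52.0/10) = 87284
Sum = 5.79267e+08 + 236723 + 87284 = 5.79591e+08
Leq = 10*log10(5.79591e+08) = 87.631 dB


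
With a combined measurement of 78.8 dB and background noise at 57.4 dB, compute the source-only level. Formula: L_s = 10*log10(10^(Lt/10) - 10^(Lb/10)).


10^(78.8/10) = 7.58578e+07
10^(57.4/10) = 549541
Difference = 7.58578e+07 - 549541 = 7.53083e+07
L_source = 10*log10(7.53083e+07) = 78.768 dB


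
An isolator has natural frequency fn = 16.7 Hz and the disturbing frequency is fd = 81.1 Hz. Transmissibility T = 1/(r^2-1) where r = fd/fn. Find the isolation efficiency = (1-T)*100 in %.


r = 81.1 / 16.7 = 4.85629
r^2 - 1 = 4.85629^2 - 1 = 22.5836
T = 1/22.5836 = 0.0442799
Efficiency = (1 - 0.0442799)*100 = 95.572 %


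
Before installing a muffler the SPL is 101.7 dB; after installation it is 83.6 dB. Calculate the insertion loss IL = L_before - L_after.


Insertion loss = SPL without muffler - SPL with muffler
IL = 101.7 - 83.6 = 18.1 dB
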